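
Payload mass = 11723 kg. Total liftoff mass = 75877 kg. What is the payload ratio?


PR = 11723 / 75877 = 0.1545

0.1545


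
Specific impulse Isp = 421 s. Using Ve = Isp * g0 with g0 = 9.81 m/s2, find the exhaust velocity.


Ve = Isp * g0 = 421 * 9.81 = 4130.0 m/s

4130.0 m/s


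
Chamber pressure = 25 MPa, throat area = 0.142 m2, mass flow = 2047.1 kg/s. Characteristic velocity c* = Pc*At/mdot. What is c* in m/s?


c* = 25e6 * 0.142 / 2047.1 = 1734 m/s

1734 m/s


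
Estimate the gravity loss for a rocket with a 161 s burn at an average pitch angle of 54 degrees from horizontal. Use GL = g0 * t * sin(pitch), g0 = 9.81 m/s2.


GL = 9.81 * 161 * sin(54 deg) = 1278 m/s

1278 m/s


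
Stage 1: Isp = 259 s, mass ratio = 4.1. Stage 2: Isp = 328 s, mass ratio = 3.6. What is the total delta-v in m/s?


dV1 = 259 * 9.81 * ln(4.1) = 3585.0 m/s
dV2 = 328 * 9.81 * ln(3.6) = 4121.6 m/s
Total dV = 3585.0 + 4121.6 = 7706.6 m/s ~ 7707 m/s

7707 m/s


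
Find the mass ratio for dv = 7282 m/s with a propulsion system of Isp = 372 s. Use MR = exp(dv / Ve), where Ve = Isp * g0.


Ve = 372 * 9.81 = 3649.32 m/s
MR = exp(7282 / 3649.32) = 7.355

7.355


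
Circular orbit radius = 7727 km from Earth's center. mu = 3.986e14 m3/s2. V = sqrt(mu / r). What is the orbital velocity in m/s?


V = sqrt(3.986e14 / 7727000) = 7182 m/s

7182 m/s


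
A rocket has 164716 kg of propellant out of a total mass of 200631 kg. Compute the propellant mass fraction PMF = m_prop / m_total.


PMF = 164716 / 200631 = 0.821

0.821


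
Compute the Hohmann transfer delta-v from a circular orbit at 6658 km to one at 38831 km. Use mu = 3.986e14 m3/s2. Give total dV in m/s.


V1 = sqrt(mu/r1) = 7737.43 m/s
dV1 = V1*(sqrt(2*r2/(r1+r2)) - 1) = 2372.49 m/s
V2 = sqrt(mu/r2) = 3203.9 m/s
dV2 = V2*(1 - sqrt(2*r1/(r1+r2))) = 1470.45 m/s
Total dV = 3843 m/s

3843 m/s


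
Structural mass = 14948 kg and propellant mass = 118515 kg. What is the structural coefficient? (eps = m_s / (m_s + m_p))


eps = 14948 / (14948 + 118515) = 0.112

0.112


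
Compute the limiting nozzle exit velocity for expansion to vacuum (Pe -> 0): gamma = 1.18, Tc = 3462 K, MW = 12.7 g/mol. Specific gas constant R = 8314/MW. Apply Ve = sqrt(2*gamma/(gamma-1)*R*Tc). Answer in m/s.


R = 8314 / 12.7 = 654.65 J/(kg.K)
Ve = sqrt(2 * 1.18 / (1.18 - 1) * 654.65 * 3462) = 5451 m/s

5451 m/s


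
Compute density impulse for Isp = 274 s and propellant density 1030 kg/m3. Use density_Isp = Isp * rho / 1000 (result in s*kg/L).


rho*Isp = 274 * 1030 / 1000 = 282 s*kg/L

282 s*kg/L


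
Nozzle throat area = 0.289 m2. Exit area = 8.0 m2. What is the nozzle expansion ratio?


AR = 8.0 / 0.289 = 27.7

27.7


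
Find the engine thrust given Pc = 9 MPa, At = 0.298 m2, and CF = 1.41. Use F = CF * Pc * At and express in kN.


F = 1.41 * 9e6 * 0.298 = 3.7816e+06 N = 3781.6 kN

3781.6 kN


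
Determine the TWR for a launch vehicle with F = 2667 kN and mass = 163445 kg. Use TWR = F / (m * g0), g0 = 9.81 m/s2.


TWR = 2667000 / (163445 * 9.81) = 1.66

1.66


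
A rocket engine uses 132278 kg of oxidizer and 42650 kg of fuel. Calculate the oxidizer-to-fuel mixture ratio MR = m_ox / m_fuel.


MR = 132278 / 42650 = 3.1

3.1


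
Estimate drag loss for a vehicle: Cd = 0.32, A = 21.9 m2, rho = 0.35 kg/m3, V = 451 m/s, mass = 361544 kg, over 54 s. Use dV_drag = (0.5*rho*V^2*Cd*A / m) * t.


D = 0.5 * 0.35 * 451^2 * 0.32 * 21.9 = 249450.99 N
a = 249450.99 / 361544 = 0.69 m/s2
dV = 0.69 * 54 = 37.3 m/s

37.3 m/s


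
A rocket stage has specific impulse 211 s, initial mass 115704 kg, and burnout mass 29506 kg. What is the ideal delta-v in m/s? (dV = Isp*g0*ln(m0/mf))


Ve = 211 * 9.81 = 2069.91 m/s
dV = 2069.91 * ln(115704/29506) = 2828 m/s

2828 m/s


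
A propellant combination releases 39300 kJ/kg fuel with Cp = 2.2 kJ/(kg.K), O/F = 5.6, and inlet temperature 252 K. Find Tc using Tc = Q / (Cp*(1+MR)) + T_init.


Tc = 39300 / (2.2 * (1 + 5.6)) + 252 = 2959 K

2959 K


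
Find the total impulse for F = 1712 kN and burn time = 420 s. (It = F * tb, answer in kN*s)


It = 1712 * 420 = 719040 kN*s

719040 kN*s


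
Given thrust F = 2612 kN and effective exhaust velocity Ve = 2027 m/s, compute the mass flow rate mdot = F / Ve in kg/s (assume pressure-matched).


mdot = F / Ve = 2612000 / 2027 = 1288.6 kg/s

1288.6 kg/s


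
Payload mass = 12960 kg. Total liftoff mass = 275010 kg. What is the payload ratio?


PR = 12960 / 275010 = 0.0471

0.0471


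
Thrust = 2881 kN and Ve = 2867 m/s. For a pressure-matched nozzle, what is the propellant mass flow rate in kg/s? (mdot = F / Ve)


mdot = F / Ve = 2881000 / 2867 = 1004.9 kg/s

1004.9 kg/s


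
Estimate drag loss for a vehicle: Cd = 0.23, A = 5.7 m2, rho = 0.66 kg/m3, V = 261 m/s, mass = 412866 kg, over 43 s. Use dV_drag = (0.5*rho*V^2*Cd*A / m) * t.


D = 0.5 * 0.66 * 261^2 * 0.23 * 5.7 = 29471.19 N
a = 29471.19 / 412866 = 0.0714 m/s2
dV = 0.0714 * 43 = 3.1 m/s

3.1 m/s


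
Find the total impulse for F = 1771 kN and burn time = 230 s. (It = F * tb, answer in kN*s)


It = 1771 * 230 = 407330 kN*s

407330 kN*s


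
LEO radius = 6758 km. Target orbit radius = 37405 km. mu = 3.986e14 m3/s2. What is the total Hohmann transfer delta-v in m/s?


V1 = sqrt(mu/r1) = 7679.97 m/s
dV1 = V1*(sqrt(2*r2/(r1+r2)) - 1) = 2315.66 m/s
V2 = sqrt(mu/r2) = 3264.4 m/s
dV2 = V2*(1 - sqrt(2*r1/(r1+r2))) = 1458.48 m/s
Total dV = 3774 m/s

3774 m/s


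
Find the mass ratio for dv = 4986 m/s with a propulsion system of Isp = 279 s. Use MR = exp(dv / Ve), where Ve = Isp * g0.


Ve = 279 * 9.81 = 2736.99 m/s
MR = exp(4986 / 2736.99) = 6.182

6.182


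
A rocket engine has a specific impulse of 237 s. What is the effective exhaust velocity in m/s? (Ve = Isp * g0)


Ve = Isp * g0 = 237 * 9.81 = 2325.0 m/s

2325.0 m/s


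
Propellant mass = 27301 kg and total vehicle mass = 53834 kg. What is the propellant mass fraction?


PMF = 27301 / 53834 = 0.507

0.507


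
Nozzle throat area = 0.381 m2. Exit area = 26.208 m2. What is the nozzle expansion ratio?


AR = 26.208 / 0.381 = 68.8

68.8


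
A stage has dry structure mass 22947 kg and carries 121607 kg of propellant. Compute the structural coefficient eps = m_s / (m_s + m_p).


eps = 22947 / (22947 + 121607) = 0.1587

0.1587


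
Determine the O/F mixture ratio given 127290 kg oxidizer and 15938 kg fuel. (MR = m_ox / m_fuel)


MR = 127290 / 15938 = 7.99

7.99


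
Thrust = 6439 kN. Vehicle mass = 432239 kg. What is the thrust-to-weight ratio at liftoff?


TWR = 6439000 / (432239 * 9.81) = 1.52

1.52


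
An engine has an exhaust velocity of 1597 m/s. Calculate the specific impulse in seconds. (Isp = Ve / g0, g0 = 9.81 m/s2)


Isp = Ve / g0 = 1597 / 9.81 = 162.8 s

162.8 s


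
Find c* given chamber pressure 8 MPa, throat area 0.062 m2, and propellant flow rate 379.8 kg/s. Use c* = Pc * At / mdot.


c* = 8e6 * 0.062 / 379.8 = 1306 m/s

1306 m/s


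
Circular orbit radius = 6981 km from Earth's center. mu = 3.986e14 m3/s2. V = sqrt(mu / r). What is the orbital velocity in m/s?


V = sqrt(3.986e14 / 6981000) = 7556 m/s

7556 m/s


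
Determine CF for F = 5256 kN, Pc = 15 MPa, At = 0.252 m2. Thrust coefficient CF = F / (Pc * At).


CF = 5256000 / (15e6 * 0.252) = 1.39

1.39


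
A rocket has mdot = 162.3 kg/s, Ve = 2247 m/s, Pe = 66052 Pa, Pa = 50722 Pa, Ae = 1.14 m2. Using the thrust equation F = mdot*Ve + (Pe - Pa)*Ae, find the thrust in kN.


F = 162.3 * 2247 + (66052 - 50722) * 1.14 = 382164.0 N = 382.2 kN

382.2 kN


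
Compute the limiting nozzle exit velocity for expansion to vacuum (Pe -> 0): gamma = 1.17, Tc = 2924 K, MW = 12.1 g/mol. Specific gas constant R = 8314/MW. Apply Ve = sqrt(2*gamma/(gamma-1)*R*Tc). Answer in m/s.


R = 8314 / 12.1 = 687.11 J/(kg.K)
Ve = sqrt(2 * 1.17 / (1.17 - 1) * 687.11 * 2924) = 5259 m/s

5259 m/s


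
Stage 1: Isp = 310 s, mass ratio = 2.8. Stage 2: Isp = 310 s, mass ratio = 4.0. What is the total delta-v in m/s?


dV1 = 310 * 9.81 * ln(2.8) = 3131.2 m/s
dV2 = 310 * 9.81 * ln(4.0) = 4215.9 m/s
Total dV = 3131.2 + 4215.9 = 7347.1 m/s ~ 7347 m/s

7347 m/s


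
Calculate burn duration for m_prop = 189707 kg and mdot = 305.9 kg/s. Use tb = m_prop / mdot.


tb = 189707 / 305.9 = 620.2 s

620.2 s


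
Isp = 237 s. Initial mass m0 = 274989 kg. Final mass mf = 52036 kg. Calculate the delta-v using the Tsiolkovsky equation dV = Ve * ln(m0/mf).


Ve = 237 * 9.81 = 2324.97 m/s
dV = 2324.97 * ln(274989/52036) = 3871 m/s

3871 m/s


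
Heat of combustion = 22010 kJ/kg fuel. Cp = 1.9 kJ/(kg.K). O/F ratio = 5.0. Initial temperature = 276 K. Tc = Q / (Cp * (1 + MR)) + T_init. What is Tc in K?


Tc = 22010 / (1.9 * (1 + 5.0)) + 276 = 2207 K

2207 K


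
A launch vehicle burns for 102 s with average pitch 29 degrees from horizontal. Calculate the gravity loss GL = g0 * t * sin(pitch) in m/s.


GL = 9.81 * 102 * sin(29 deg) = 485 m/s

485 m/s


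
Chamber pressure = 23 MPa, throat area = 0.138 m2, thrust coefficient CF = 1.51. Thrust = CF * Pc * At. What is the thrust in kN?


F = 1.51 * 23e6 * 0.138 = 4.7927e+06 N = 4792.7 kN

4792.7 kN


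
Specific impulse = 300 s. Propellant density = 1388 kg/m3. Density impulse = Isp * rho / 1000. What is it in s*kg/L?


rho*Isp = 300 * 1388 / 1000 = 416 s*kg/L

416 s*kg/L


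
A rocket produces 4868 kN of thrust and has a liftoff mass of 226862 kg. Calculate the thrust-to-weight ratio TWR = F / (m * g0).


TWR = 4868000 / (226862 * 9.81) = 2.19

2.19


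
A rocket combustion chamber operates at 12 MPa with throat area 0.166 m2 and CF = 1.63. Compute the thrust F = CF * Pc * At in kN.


F = 1.63 * 12e6 * 0.166 = 3.2470e+06 N = 3247.0 kN

3247.0 kN


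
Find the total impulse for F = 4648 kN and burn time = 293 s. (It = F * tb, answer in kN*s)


It = 4648 * 293 = 1361864 kN*s

1361864 kN*s


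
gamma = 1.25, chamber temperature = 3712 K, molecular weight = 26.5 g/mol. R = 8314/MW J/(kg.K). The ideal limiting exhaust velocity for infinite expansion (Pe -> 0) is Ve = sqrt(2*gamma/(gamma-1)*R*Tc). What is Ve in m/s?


R = 8314 / 26.5 = 313.74 J/(kg.K)
Ve = sqrt(2 * 1.25 / (1.25 - 1) * 313.74 * 3712) = 3413 m/s

3413 m/s


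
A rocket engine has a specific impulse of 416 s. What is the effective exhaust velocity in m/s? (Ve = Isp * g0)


Ve = Isp * g0 = 416 * 9.81 = 4081.0 m/s

4081.0 m/s


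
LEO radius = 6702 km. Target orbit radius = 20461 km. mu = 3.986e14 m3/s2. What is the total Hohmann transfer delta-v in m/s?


V1 = sqrt(mu/r1) = 7711.99 m/s
dV1 = V1*(sqrt(2*r2/(r1+r2)) - 1) = 1753.78 m/s
V2 = sqrt(mu/r2) = 4413.72 m/s
dV2 = V2*(1 - sqrt(2*r1/(r1+r2))) = 1313.21 m/s
Total dV = 3067 m/s

3067 m/s


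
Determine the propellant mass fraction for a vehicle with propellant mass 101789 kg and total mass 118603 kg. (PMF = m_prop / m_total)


PMF = 101789 / 118603 = 0.858

0.858


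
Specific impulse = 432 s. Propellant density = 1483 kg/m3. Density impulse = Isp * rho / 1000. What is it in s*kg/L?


rho*Isp = 432 * 1483 / 1000 = 641 s*kg/L

641 s*kg/L


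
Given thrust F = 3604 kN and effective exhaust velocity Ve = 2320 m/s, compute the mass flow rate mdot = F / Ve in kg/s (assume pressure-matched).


mdot = F / Ve = 3604000 / 2320 = 1553.4 kg/s

1553.4 kg/s


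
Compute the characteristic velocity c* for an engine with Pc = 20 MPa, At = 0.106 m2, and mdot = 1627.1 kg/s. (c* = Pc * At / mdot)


c* = 20e6 * 0.106 / 1627.1 = 1303 m/s

1303 m/s


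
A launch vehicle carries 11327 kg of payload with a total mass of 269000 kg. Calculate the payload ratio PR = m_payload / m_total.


PR = 11327 / 269000 = 0.0421

0.0421


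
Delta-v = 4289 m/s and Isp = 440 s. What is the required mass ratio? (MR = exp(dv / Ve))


Ve = 440 * 9.81 = 4316.4 m/s
MR = exp(4289 / 4316.4) = 2.701

2.701


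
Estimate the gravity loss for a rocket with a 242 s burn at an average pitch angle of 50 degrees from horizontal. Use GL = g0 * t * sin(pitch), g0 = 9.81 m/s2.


GL = 9.81 * 242 * sin(50 deg) = 1819 m/s

1819 m/s


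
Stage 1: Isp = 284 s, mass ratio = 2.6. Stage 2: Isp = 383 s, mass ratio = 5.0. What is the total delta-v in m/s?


dV1 = 284 * 9.81 * ln(2.6) = 2662.1 m/s
dV2 = 383 * 9.81 * ln(5.0) = 6047.0 m/s
Total dV = 2662.1 + 6047.0 = 8709.1 m/s ~ 8709 m/s

8709 m/s


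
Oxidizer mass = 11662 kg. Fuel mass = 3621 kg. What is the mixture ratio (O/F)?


MR = 11662 / 3621 = 3.22

3.22


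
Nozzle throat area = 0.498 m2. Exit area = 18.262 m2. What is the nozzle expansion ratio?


AR = 18.262 / 0.498 = 36.7

36.7


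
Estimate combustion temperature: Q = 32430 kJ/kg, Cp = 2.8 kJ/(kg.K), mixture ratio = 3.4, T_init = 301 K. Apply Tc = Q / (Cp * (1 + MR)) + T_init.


Tc = 32430 / (2.8 * (1 + 3.4)) + 301 = 2933 K

2933 K


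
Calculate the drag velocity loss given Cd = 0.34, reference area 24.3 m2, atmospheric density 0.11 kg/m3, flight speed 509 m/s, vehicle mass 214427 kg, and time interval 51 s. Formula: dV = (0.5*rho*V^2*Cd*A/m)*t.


D = 0.5 * 0.11 * 509^2 * 0.34 * 24.3 = 117729.0 N
a = 117729.0 / 214427 = 0.549 m/s2
dV = 0.549 * 51 = 28.0 m/s

28.0 m/s


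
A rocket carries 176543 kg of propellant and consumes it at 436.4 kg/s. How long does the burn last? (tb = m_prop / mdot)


tb = 176543 / 436.4 = 404.5 s

404.5 s


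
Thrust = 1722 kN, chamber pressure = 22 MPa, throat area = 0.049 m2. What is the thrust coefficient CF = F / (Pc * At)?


CF = 1722000 / (22e6 * 0.049) = 1.6

1.6


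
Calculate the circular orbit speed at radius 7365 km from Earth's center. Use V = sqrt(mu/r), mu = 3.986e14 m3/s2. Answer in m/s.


V = sqrt(3.986e14 / 7365000) = 7357 m/s

7357 m/s


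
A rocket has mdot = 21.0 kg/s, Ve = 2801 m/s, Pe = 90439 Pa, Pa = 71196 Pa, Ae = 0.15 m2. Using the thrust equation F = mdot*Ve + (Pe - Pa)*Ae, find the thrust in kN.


F = 21.0 * 2801 + (90439 - 71196) * 0.15 = 61707.0 N = 61.7 kN

61.7 kN


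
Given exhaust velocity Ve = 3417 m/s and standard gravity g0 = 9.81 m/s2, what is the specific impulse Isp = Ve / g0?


Isp = Ve / g0 = 3417 / 9.81 = 348.3 s

348.3 s


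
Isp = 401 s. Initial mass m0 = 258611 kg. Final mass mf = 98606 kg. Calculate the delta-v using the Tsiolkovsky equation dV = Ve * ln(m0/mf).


Ve = 401 * 9.81 = 3933.81 m/s
dV = 3933.81 * ln(258611/98606) = 3793 m/s

3793 m/s


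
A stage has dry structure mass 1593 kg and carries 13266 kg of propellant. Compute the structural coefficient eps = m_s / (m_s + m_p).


eps = 1593 / (1593 + 13266) = 0.1072

0.1072


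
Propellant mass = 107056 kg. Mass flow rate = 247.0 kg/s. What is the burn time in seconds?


tb = 107056 / 247.0 = 433.4 s

433.4 s


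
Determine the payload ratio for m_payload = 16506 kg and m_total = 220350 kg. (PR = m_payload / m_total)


PR = 16506 / 220350 = 0.0749

0.0749


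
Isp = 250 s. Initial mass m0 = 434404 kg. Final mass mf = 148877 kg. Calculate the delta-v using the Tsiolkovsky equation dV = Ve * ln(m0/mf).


Ve = 250 * 9.81 = 2452.5 m/s
dV = 2452.5 * ln(434404/148877) = 2626 m/s

2626 m/s


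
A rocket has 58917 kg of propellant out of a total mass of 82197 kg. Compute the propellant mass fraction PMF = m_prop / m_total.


PMF = 58917 / 82197 = 0.717

0.717


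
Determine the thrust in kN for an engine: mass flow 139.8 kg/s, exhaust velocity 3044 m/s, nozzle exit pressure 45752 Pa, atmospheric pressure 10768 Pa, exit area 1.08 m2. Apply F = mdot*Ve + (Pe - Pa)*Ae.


F = 139.8 * 3044 + (45752 - 10768) * 1.08 = 463334.0 N = 463.3 kN

463.3 kN


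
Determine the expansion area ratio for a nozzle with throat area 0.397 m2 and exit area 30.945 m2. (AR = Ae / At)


AR = 30.945 / 0.397 = 77.9

77.9


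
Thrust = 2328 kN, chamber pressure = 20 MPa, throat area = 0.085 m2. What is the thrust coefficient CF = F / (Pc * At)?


CF = 2328000 / (20e6 * 0.085) = 1.37

1.37


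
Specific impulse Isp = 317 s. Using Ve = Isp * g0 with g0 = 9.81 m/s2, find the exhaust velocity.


Ve = Isp * g0 = 317 * 9.81 = 3109.8 m/s

3109.8 m/s


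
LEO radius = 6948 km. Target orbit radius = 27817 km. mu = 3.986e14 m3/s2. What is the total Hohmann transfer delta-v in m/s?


V1 = sqrt(mu/r1) = 7574.23 m/s
dV1 = V1*(sqrt(2*r2/(r1+r2)) - 1) = 2007.36 m/s
V2 = sqrt(mu/r2) = 3785.42 m/s
dV2 = V2*(1 - sqrt(2*r1/(r1+r2))) = 1392.17 m/s
Total dV = 3400 m/s

3400 m/s


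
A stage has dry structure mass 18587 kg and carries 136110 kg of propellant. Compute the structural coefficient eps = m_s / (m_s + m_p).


eps = 18587 / (18587 + 136110) = 0.1202

0.1202


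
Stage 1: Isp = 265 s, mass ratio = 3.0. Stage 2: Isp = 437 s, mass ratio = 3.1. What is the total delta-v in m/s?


dV1 = 265 * 9.81 * ln(3.0) = 2856.0 m/s
dV2 = 437 * 9.81 * ln(3.1) = 4850.3 m/s
Total dV = 2856.0 + 4850.3 = 7706.3 m/s ~ 7706 m/s

7706 m/s


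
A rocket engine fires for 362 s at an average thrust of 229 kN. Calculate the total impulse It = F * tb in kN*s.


It = 229 * 362 = 82898 kN*s

82898 kN*s


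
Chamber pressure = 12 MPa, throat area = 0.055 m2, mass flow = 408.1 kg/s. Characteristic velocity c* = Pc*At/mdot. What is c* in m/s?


c* = 12e6 * 0.055 / 408.1 = 1617 m/s

1617 m/s


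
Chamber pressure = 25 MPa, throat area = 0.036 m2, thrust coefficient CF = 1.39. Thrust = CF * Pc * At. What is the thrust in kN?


F = 1.39 * 25e6 * 0.036 = 1.2510e+06 N = 1251.0 kN

1251.0 kN


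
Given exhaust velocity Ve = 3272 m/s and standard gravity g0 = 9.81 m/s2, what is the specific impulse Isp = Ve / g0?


Isp = Ve / g0 = 3272 / 9.81 = 333.5 s

333.5 s


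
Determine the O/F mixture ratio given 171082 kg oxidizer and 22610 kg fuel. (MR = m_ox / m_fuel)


MR = 171082 / 22610 = 7.57

7.57


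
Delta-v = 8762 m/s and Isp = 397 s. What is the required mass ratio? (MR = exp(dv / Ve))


Ve = 397 * 9.81 = 3894.57 m/s
MR = exp(8762 / 3894.57) = 9.486

9.486


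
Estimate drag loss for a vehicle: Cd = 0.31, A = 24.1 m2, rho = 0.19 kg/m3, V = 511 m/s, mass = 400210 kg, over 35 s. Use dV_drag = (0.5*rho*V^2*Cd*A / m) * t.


D = 0.5 * 0.19 * 511^2 * 0.31 * 24.1 = 185329.32 N
a = 185329.32 / 400210 = 0.4631 m/s2
dV = 0.4631 * 35 = 16.2 m/s

16.2 m/s


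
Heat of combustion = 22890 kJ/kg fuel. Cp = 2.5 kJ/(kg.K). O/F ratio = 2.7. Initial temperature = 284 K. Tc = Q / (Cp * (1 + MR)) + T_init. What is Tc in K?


Tc = 22890 / (2.5 * (1 + 2.7)) + 284 = 2759 K

2759 K


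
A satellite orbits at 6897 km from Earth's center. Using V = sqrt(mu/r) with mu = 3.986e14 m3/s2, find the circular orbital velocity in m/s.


V = sqrt(3.986e14 / 6897000) = 7602 m/s

7602 m/s


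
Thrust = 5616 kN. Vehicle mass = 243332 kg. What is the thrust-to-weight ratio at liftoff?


TWR = 5616000 / (243332 * 9.81) = 2.35

2.35


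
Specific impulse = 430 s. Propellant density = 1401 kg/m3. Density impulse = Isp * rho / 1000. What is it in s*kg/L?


rho*Isp = 430 * 1401 / 1000 = 602 s*kg/L

602 s*kg/L


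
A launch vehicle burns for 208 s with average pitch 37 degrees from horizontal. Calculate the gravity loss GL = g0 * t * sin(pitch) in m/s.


GL = 9.81 * 208 * sin(37 deg) = 1228 m/s

1228 m/s


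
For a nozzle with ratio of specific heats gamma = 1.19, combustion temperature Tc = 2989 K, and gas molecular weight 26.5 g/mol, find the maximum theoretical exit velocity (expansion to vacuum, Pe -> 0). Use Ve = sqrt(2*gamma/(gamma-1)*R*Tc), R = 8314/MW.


R = 8314 / 26.5 = 313.74 J/(kg.K)
Ve = sqrt(2 * 1.19 / (1.19 - 1) * 313.74 * 2989) = 3427 m/s

3427 m/s


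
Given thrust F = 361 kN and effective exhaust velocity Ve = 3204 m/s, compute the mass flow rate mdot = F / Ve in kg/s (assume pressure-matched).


mdot = F / Ve = 361000 / 3204 = 112.7 kg/s

112.7 kg/s


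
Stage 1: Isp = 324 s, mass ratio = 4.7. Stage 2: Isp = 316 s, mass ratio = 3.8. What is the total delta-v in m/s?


dV1 = 324 * 9.81 * ln(4.7) = 4918.8 m/s
dV2 = 316 * 9.81 * ln(3.8) = 4138.4 m/s
Total dV = 4918.8 + 4138.4 = 9057.2 m/s ~ 9057 m/s

9057 m/s


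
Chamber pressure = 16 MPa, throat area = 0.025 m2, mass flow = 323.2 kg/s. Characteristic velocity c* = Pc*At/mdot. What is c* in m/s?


c* = 16e6 * 0.025 / 323.2 = 1238 m/s

1238 m/s


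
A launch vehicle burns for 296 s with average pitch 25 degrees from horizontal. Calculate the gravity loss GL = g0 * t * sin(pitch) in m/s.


GL = 9.81 * 296 * sin(25 deg) = 1227 m/s

1227 m/s


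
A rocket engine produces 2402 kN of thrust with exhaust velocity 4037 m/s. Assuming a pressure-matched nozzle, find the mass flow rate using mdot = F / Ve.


mdot = F / Ve = 2402000 / 4037 = 595.0 kg/s

595.0 kg/s


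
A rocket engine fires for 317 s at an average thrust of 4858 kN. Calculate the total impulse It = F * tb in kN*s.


It = 4858 * 317 = 1539986 kN*s

1539986 kN*s


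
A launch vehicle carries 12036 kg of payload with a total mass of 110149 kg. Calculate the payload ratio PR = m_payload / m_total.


PR = 12036 / 110149 = 0.1093

0.1093


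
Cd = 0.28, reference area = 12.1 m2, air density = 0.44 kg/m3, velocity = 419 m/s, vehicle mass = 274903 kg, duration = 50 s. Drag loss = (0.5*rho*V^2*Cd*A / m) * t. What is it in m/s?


D = 0.5 * 0.44 * 419^2 * 0.28 * 12.1 = 130856.15 N
a = 130856.15 / 274903 = 0.476 m/s2
dV = 0.476 * 50 = 23.8 m/s

23.8 m/s


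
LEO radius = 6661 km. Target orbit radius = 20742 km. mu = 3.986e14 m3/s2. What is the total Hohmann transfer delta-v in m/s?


V1 = sqrt(mu/r1) = 7735.69 m/s
dV1 = V1*(sqrt(2*r2/(r1+r2)) - 1) = 1782.19 m/s
V2 = sqrt(mu/r2) = 4383.73 m/s
dV2 = V2*(1 - sqrt(2*r1/(r1+r2))) = 1327.19 m/s
Total dV = 3109 m/s

3109 m/s


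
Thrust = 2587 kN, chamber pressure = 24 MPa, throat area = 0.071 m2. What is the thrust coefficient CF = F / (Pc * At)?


CF = 2587000 / (24e6 * 0.071) = 1.52

1.52


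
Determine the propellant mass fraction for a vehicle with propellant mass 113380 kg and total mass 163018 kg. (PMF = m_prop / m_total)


PMF = 113380 / 163018 = 0.696

0.696


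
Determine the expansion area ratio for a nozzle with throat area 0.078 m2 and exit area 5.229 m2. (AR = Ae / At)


AR = 5.229 / 0.078 = 67.0

67.0


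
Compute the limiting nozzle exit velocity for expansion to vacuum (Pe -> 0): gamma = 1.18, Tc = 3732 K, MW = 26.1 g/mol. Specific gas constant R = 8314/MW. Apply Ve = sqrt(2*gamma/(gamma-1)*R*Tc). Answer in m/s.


R = 8314 / 26.1 = 318.54 J/(kg.K)
Ve = sqrt(2 * 1.18 / (1.18 - 1) * 318.54 * 3732) = 3948 m/s

3948 m/s


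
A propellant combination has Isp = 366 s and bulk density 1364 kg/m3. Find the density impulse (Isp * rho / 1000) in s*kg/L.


rho*Isp = 366 * 1364 / 1000 = 499 s*kg/L

499 s*kg/L


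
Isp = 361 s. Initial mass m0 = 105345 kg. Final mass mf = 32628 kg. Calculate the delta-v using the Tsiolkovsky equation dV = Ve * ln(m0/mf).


Ve = 361 * 9.81 = 3541.41 m/s
dV = 3541.41 * ln(105345/32628) = 4151 m/s

4151 m/s


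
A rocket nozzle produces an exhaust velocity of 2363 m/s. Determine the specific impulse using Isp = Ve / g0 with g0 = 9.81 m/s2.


Isp = Ve / g0 = 2363 / 9.81 = 240.9 s

240.9 s


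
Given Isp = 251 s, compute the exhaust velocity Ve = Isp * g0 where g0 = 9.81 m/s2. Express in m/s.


Ve = Isp * g0 = 251 * 9.81 = 2462.3 m/s

2462.3 m/s


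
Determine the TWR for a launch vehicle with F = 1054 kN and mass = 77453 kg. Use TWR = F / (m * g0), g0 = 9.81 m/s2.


TWR = 1054000 / (77453 * 9.81) = 1.39

1.39


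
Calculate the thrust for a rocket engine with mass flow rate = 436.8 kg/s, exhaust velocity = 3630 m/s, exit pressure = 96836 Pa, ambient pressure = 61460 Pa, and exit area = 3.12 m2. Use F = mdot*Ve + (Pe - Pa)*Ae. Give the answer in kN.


F = 436.8 * 3630 + (96836 - 61460) * 3.12 = 1.6960e+06 N = 1696.0 kN

1696.0 kN


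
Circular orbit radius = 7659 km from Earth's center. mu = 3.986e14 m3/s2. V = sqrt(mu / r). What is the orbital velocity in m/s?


V = sqrt(3.986e14 / 7659000) = 7214 m/s

7214 m/s


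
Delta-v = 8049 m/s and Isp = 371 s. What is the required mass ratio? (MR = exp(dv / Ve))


Ve = 371 * 9.81 = 3639.51 m/s
MR = exp(8049 / 3639.51) = 9.13

9.13


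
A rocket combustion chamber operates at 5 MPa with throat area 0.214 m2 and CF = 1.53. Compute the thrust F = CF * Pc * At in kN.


F = 1.53 * 5e6 * 0.214 = 1.6371e+06 N = 1637.1 kN

1637.1 kN


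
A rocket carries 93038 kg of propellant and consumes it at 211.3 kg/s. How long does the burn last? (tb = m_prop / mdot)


tb = 93038 / 211.3 = 440.3 s

440.3 s


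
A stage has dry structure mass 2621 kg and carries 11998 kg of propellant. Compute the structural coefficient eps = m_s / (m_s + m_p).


eps = 2621 / (2621 + 11998) = 0.1793

0.1793


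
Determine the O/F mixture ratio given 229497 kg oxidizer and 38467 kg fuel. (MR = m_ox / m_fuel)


MR = 229497 / 38467 = 5.97

5.97


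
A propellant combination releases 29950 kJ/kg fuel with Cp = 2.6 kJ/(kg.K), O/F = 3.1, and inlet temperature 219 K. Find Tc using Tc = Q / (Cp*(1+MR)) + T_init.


Tc = 29950 / (2.6 * (1 + 3.1)) + 219 = 3029 K

3029 K


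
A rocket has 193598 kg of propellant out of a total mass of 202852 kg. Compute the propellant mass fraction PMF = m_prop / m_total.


PMF = 193598 / 202852 = 0.954

0.954


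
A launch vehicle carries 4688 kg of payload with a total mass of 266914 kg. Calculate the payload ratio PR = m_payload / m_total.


PR = 4688 / 266914 = 0.0176

0.0176


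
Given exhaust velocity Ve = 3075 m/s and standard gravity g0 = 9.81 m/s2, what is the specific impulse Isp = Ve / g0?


Isp = Ve / g0 = 3075 / 9.81 = 313.5 s

313.5 s


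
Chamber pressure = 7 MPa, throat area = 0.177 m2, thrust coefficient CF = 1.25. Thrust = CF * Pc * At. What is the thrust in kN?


F = 1.25 * 7e6 * 0.177 = 1.5488e+06 N = 1548.8 kN

1548.8 kN


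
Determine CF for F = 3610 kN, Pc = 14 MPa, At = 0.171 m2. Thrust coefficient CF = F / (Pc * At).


CF = 3610000 / (14e6 * 0.171) = 1.51

1.51


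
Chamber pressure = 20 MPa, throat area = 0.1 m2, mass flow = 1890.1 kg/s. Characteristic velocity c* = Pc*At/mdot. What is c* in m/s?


c* = 20e6 * 0.1 / 1890.1 = 1058 m/s

1058 m/s


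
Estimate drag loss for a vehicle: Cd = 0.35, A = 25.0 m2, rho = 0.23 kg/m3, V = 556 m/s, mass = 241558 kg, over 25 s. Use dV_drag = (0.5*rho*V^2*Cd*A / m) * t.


D = 0.5 * 0.23 * 556^2 * 0.35 * 25.0 = 311068.1 N
a = 311068.1 / 241558 = 1.2878 m/s2
dV = 1.2878 * 25 = 32.2 m/s

32.2 m/s


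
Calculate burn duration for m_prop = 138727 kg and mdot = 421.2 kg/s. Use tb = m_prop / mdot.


tb = 138727 / 421.2 = 329.4 s

329.4 s


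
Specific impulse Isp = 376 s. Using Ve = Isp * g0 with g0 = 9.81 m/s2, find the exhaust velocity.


Ve = Isp * g0 = 376 * 9.81 = 3688.6 m/s

3688.6 m/s


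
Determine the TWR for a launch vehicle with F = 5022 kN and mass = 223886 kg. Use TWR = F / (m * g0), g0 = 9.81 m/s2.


TWR = 5022000 / (223886 * 9.81) = 2.29

2.29


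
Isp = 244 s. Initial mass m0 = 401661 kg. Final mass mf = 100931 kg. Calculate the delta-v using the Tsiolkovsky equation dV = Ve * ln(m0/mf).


Ve = 244 * 9.81 = 2393.64 m/s
dV = 2393.64 * ln(401661/100931) = 3306 m/s

3306 m/s


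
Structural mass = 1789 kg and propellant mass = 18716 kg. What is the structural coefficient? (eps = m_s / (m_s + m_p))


eps = 1789 / (1789 + 18716) = 0.0872

0.0872


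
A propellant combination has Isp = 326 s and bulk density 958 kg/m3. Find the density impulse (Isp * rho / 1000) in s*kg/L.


rho*Isp = 326 * 958 / 1000 = 312 s*kg/L

312 s*kg/L


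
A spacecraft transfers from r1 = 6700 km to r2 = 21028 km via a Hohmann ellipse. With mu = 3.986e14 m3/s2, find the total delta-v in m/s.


V1 = sqrt(mu/r1) = 7713.14 m/s
dV1 = V1*(sqrt(2*r2/(r1+r2)) - 1) = 1786.04 m/s
V2 = sqrt(mu/r2) = 4353.81 m/s
dV2 = V2*(1 - sqrt(2*r1/(r1+r2))) = 1327.16 m/s
Total dV = 3113 m/s

3113 m/s


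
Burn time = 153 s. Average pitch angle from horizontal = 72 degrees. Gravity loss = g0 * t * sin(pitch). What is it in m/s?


GL = 9.81 * 153 * sin(72 deg) = 1427 m/s

1427 m/s


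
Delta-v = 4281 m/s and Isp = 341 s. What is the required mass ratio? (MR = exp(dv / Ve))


Ve = 341 * 9.81 = 3345.21 m/s
MR = exp(4281 / 3345.21) = 3.596

3.596


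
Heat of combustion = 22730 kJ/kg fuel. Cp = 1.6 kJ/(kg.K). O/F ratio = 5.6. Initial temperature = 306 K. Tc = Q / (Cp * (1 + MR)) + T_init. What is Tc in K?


Tc = 22730 / (1.6 * (1 + 5.6)) + 306 = 2458 K

2458 K


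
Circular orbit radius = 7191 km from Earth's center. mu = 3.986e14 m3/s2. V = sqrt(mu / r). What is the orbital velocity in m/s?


V = sqrt(3.986e14 / 7191000) = 7445 m/s

7445 m/s


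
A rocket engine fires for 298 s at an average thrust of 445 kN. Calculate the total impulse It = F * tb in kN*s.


It = 445 * 298 = 132610 kN*s

132610 kN*s


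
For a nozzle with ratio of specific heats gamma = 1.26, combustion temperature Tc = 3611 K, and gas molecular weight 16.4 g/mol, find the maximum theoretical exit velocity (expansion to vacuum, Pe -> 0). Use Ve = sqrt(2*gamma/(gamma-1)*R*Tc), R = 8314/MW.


R = 8314 / 16.4 = 506.95 J/(kg.K)
Ve = sqrt(2 * 1.26 / (1.26 - 1) * 506.95 * 3611) = 4212 m/s

4212 m/s


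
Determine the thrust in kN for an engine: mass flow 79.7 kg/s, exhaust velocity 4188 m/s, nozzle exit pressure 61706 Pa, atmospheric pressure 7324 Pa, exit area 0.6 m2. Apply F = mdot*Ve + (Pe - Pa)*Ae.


F = 79.7 * 4188 + (61706 - 7324) * 0.6 = 366413.0 N = 366.4 kN

366.4 kN


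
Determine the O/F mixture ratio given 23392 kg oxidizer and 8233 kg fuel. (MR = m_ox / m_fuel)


MR = 23392 / 8233 = 2.84

2.84


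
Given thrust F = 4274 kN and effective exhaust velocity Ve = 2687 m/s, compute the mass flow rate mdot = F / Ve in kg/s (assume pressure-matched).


mdot = F / Ve = 4274000 / 2687 = 1590.6 kg/s

1590.6 kg/s


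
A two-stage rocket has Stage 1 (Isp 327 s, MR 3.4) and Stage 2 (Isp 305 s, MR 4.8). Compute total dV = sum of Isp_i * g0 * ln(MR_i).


dV1 = 327 * 9.81 * ln(3.4) = 3925.7 m/s
dV2 = 305 * 9.81 * ln(4.8) = 4693.4 m/s
Total dV = 3925.7 + 4693.4 = 8619.1 m/s ~ 8619 m/s

8619 m/s


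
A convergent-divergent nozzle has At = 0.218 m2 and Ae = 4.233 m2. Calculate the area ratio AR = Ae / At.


AR = 4.233 / 0.218 = 19.4

19.4


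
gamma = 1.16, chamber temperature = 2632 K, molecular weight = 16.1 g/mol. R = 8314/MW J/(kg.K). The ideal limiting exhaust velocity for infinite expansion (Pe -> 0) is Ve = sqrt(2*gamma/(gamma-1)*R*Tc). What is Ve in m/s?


R = 8314 / 16.1 = 516.4 J/(kg.K)
Ve = sqrt(2 * 1.16 / (1.16 - 1) * 516.4 * 2632) = 4439 m/s

4439 m/s


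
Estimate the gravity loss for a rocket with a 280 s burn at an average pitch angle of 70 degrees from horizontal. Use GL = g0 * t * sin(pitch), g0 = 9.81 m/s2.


GL = 9.81 * 280 * sin(70 deg) = 2581 m/s

2581 m/s


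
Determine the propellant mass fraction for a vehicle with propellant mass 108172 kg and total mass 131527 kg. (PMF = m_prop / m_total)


PMF = 108172 / 131527 = 0.822

0.822


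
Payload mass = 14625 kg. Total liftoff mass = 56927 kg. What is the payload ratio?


PR = 14625 / 56927 = 0.2569

0.2569


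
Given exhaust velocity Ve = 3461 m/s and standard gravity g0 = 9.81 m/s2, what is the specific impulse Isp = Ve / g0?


Isp = Ve / g0 = 3461 / 9.81 = 352.8 s

352.8 s


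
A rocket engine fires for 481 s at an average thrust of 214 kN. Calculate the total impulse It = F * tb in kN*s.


It = 214 * 481 = 102934 kN*s

102934 kN*s


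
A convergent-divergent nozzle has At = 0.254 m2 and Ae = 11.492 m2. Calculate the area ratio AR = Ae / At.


AR = 11.492 / 0.254 = 45.2

45.2


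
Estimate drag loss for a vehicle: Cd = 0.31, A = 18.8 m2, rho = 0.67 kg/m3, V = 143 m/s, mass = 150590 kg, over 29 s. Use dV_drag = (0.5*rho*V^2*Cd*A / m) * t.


D = 0.5 * 0.67 * 143^2 * 0.31 * 18.8 = 39924.22 N
a = 39924.22 / 150590 = 0.2651 m/s2
dV = 0.2651 * 29 = 7.7 m/s

7.7 m/s


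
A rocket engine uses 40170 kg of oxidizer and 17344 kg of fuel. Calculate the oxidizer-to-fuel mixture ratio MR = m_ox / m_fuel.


MR = 40170 / 17344 = 2.32

2.32


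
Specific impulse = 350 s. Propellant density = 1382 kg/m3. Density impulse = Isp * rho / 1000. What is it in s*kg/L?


rho*Isp = 350 * 1382 / 1000 = 484 s*kg/L

484 s*kg/L


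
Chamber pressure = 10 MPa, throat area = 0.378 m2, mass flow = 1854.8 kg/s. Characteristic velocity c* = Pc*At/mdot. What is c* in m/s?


c* = 10e6 * 0.378 / 1854.8 = 2038 m/s

2038 m/s


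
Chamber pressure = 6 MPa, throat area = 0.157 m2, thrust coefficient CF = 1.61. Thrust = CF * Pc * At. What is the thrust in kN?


F = 1.61 * 6e6 * 0.157 = 1.5166e+06 N = 1516.6 kN

1516.6 kN


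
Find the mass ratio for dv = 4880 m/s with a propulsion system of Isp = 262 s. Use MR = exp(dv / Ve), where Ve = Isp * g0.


Ve = 262 * 9.81 = 2570.22 m/s
MR = exp(4880 / 2570.22) = 6.677

6.677


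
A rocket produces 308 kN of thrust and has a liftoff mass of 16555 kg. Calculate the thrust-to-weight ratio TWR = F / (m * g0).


TWR = 308000 / (16555 * 9.81) = 1.9

1.9


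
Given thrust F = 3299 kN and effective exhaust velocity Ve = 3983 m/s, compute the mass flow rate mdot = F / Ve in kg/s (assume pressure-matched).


mdot = F / Ve = 3299000 / 3983 = 828.3 kg/s

828.3 kg/s


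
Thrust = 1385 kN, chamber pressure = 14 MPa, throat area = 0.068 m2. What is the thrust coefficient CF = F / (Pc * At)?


CF = 1385000 / (14e6 * 0.068) = 1.45

1.45


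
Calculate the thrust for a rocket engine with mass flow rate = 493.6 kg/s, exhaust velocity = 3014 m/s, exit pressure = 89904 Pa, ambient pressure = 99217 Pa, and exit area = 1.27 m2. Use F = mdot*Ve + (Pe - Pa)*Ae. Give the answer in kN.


F = 493.6 * 3014 + (89904 - 99217) * 1.27 = 1.4759e+06 N = 1475.9 kN

1475.9 kN


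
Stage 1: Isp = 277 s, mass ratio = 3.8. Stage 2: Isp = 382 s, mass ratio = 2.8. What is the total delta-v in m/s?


dV1 = 277 * 9.81 * ln(3.8) = 3627.7 m/s
dV2 = 382 * 9.81 * ln(2.8) = 3858.4 m/s
Total dV = 3627.7 + 3858.4 = 7486.1 m/s ~ 7486 m/s

7486 m/s


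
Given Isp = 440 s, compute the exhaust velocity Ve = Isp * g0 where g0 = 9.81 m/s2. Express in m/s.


Ve = Isp * g0 = 440 * 9.81 = 4316.4 m/s

4316.4 m/s


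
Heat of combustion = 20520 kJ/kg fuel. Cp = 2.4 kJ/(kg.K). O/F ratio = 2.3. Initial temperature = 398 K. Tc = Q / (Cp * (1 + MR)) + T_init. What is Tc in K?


Tc = 20520 / (2.4 * (1 + 2.3)) + 398 = 2989 K

2989 K


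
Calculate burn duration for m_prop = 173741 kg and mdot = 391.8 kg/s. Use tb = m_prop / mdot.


tb = 173741 / 391.8 = 443.4 s

443.4 s


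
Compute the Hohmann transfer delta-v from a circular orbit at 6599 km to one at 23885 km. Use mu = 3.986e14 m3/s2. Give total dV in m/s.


V1 = sqrt(mu/r1) = 7771.94 m/s
dV1 = V1*(sqrt(2*r2/(r1+r2)) - 1) = 1957.13 m/s
V2 = sqrt(mu/r2) = 4085.13 m/s
dV2 = V2*(1 - sqrt(2*r1/(r1+r2))) = 1397.16 m/s
Total dV = 3354 m/s

3354 m/s


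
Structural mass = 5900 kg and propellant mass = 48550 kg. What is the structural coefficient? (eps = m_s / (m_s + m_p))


eps = 5900 / (5900 + 48550) = 0.1084

0.1084


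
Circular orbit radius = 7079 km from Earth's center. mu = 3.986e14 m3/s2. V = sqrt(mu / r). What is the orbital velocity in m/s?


V = sqrt(3.986e14 / 7079000) = 7504 m/s

7504 m/s


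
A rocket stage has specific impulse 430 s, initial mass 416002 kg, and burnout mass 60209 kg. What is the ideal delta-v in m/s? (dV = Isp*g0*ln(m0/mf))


Ve = 430 * 9.81 = 4218.3 m/s
dV = 4218.3 * ln(416002/60209) = 8153 m/s

8153 m/s


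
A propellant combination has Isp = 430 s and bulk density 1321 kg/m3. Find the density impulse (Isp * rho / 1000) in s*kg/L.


rho*Isp = 430 * 1321 / 1000 = 568 s*kg/L

568 s*kg/L


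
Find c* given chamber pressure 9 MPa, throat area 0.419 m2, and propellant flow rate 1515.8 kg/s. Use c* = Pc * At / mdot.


c* = 9e6 * 0.419 / 1515.8 = 2488 m/s

2488 m/s


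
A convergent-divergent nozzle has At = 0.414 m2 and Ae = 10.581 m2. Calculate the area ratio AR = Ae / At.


AR = 10.581 / 0.414 = 25.6

25.6


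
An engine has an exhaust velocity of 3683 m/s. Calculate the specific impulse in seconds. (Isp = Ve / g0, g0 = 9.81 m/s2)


Isp = Ve / g0 = 3683 / 9.81 = 375.4 s

375.4 s


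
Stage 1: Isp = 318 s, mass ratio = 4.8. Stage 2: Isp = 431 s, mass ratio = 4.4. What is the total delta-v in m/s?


dV1 = 318 * 9.81 * ln(4.8) = 4893.4 m/s
dV2 = 431 * 9.81 * ln(4.4) = 6264.4 m/s
Total dV = 4893.4 + 6264.4 = 11157.8 m/s ~ 11158 m/s

11158 m/s


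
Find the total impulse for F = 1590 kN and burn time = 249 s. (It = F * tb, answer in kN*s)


It = 1590 * 249 = 395910 kN*s

395910 kN*s


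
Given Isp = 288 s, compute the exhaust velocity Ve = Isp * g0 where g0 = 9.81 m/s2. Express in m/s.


Ve = Isp * g0 = 288 * 9.81 = 2825.3 m/s

2825.3 m/s


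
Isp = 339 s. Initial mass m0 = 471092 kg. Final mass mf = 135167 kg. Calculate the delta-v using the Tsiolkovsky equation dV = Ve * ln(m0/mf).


Ve = 339 * 9.81 = 3325.59 m/s
dV = 3325.59 * ln(471092/135167) = 4152 m/s

4152 m/s


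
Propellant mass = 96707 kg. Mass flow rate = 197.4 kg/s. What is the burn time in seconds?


tb = 96707 / 197.4 = 489.9 s

489.9 s


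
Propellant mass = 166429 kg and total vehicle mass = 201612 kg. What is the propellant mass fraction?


PMF = 166429 / 201612 = 0.825

0.825


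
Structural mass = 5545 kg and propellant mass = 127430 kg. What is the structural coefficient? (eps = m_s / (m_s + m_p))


eps = 5545 / (5545 + 127430) = 0.0417

0.0417


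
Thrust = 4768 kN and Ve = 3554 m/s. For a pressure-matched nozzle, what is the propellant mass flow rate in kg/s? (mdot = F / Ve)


mdot = F / Ve = 4768000 / 3554 = 1341.6 kg/s

1341.6 kg/s


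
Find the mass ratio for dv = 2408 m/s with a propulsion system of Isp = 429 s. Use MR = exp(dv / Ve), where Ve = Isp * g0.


Ve = 429 * 9.81 = 4208.49 m/s
MR = exp(2408 / 4208.49) = 1.772

1.772


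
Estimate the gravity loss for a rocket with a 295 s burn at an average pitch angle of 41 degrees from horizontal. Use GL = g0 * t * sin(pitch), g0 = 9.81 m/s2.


GL = 9.81 * 295 * sin(41 deg) = 1899 m/s

1899 m/s


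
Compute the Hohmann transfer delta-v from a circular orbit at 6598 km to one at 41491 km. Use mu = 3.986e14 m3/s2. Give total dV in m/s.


V1 = sqrt(mu/r1) = 7772.53 m/s
dV1 = V1*(sqrt(2*r2/(r1+r2)) - 1) = 2437.61 m/s
V2 = sqrt(mu/r2) = 3099.5 m/s
dV2 = V2*(1 - sqrt(2*r1/(r1+r2))) = 1475.86 m/s
Total dV = 3913 m/s

3913 m/s


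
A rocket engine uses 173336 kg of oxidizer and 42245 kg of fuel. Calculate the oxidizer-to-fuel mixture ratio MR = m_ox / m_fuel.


MR = 173336 / 42245 = 4.1

4.1


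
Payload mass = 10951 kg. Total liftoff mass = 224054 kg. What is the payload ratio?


PR = 10951 / 224054 = 0.0489

0.0489


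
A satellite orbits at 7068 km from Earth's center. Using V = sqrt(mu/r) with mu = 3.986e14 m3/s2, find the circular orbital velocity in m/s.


V = sqrt(3.986e14 / 7068000) = 7510 m/s

7510 m/s


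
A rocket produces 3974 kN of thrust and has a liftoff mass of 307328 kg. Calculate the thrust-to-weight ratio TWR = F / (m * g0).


TWR = 3974000 / (307328 * 9.81) = 1.32

1.32


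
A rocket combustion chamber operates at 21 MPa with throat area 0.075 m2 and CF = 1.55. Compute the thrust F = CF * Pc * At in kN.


F = 1.55 * 21e6 * 0.075 = 2.4412e+06 N = 2441.2 kN

2441.2 kN


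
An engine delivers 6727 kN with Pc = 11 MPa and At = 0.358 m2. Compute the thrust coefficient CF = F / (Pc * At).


CF = 6727000 / (11e6 * 0.358) = 1.71

1.71
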